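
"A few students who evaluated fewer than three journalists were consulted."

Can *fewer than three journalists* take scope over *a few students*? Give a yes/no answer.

No

The DP *fewer than three journalists* is contained in the relative clause *who evaluated fewer than three journalists*.
Quantifiers inside a relative clause are trapped there; the RC boundary blocks QR.
*fewer than three journalists* is confined to the island and cannot take scope over *a few students*.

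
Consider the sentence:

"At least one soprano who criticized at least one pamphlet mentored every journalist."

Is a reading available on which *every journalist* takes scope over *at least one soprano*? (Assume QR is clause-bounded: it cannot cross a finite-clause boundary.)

Yes

The relative clause *who criticized at least one pamphlet* modifies *at least one soprano*, but *every journalist* is not inside that relative clause — it is an argument of the matrix verb.
With no island boundary between them, the object can take inverse scope over the subject via ordinary QR within the clause.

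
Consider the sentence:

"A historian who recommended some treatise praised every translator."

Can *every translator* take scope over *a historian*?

The RC *who recommended some treatise* is an island, but *every translator* is not inside it — it is the matrix object, a clausemate of *a historian*.
Since no island is crossed, the inverse ordering is licensed alongside surface scope.
So *every translator* > *a historian* is among the available readings.

Yes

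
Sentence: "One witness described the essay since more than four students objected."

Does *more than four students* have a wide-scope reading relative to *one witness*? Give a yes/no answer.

*more than four students* is embedded in the adjunct clause *since more than four students objected*.
Adjunct clauses are scope islands: a quantifier inside an adjunct cannot raise into the matrix clause.
So *more than four students* cannot raise to a position above *one witness*.

No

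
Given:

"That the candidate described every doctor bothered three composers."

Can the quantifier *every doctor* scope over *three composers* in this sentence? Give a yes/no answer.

*every doctor* occurs within the sentential subject *that the candidate described every doctor*.
Subjects — clausal subjects included — are islands for extraction, and QR is no exception.
So *every doctor* cannot raise to a position above *three composers*.

No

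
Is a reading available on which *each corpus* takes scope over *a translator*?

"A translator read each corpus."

Yes

*each corpus* and *a translator* are in the same minimal clause.
With no island boundary between them, the object can take inverse scope over the subject via ordinary QR within the clause.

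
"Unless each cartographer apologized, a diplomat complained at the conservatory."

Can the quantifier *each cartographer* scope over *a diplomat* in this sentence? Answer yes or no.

*each cartographer* sits inside the adjunct clause *unless each cartographer apologized*.
Scope out of an adjunct clause is unavailable: QR respects the adjunct-island constraint.
*each cartographer* > *a diplomat* would require crossing that boundary, which is illicit.

No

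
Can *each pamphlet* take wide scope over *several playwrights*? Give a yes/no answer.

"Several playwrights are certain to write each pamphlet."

Yes

Infinitival complements of raising predicates do not block QR; *each pamphlet* and *several playwrights* are effectively clausemates.
QR within a single clause is free, so the lower quantifier may take scope over the higher one.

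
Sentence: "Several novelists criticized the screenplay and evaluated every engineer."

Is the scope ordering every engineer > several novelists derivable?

No

Structurally, *every engineer* is inside one conjunct of the coordinate structure (*evaluated every engineer*).
A quantifier cannot raise out of one conjunct of a coordination across the whole coordinate structure — the CSC applies to QR.
*every engineer* > *several novelists* would require crossing that boundary, which is illicit.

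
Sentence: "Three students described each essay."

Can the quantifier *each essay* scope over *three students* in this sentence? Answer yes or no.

*three students* and *each essay* are co-arguments of the matrix verb, with nothing but a clause-internal boundary between them.
Ordinary QR to a clause-peripheral position gives the wide-scope LF for the lower DP.

Yes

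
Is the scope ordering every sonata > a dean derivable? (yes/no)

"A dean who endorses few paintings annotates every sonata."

The RC *who endorses few paintings* is an island, but *every sonata* is not inside it — it is the matrix object, a clausemate of *a dean*.
Clause-internal QR can adjoin the lower DP above the subject, yielding the inverse reading.

Yes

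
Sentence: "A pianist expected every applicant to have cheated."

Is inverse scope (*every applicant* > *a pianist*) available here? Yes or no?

Yes

ECM infinitives lack a CP barrier, so *every applicant* can QR over the matrix subject *a pianist*.
With no island boundary between them, the object can take inverse scope over the subject via ordinary QR within the clause.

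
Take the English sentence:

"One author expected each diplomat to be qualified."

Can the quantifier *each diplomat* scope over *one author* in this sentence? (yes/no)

Yes

ECM infinitives lack a CP barrier, so *each diplomat* can QR over the matrix subject *one author*.
Clause-internal QR can adjoin the lower DP above the subject, yielding the inverse reading.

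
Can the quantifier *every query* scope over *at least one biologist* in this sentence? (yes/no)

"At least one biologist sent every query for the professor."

Yes

*every query* and *at least one biologist* are in the same minimal clause.
With no island boundary between them, the object can take inverse scope over the subject via ordinary QR within the clause.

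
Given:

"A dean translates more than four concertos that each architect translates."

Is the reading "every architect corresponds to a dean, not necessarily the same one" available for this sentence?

No

The paraphrase describes the scope ordering *each architect* > *a dean*.
*each architect* is embedded in the relative clause *that each architect translates* modifying *more than four concertos*.
Relative clauses block scope extraction: QR cannot target a position outside the modified NP.
The inverse ordering *each architect* > *a dean* is therefore underivable.
(Only the surface reading survives: one fixed dean with respect to all the relevant architects.)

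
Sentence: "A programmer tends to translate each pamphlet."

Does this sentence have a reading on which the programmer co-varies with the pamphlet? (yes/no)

The paraphrase describes the scope ordering *each pamphlet* > *a programmer*.
Raising constructions are monoclausal for scope purposes; *each pamphlet* is not separated from *a programmer* by any island.
QR within a single clause is free, so the lower quantifier may take scope over the higher one.
The sentence is scopally ambiguous between *a programmer* > *each pamphlet* and *each pamphlet* > *a programmer*.

Yes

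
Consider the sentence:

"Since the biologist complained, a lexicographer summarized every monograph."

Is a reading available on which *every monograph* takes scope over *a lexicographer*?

Neither queried DP is inside the adjunct, so the adjunct-island constraint does not apply.
No island intervenes, so both surface and inverse scope are derivable.

Yes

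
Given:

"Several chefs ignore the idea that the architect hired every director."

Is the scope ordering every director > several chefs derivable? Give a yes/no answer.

No

Structurally, *every director* is inside the complex NP *the idea that the architect hired every director*.
Since the clause is the complement of a nominal head, the CNPC blocks scope extraction.
So *every director* cannot raise to a position above *several chefs*.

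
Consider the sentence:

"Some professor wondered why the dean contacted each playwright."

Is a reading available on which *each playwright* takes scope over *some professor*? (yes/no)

*each playwright* is embedded in the embedded question *why the dean contacted each playwright*.
An indirect question is a wh-island; the filled [Spec,CP] blocks QR across the CP edge.
So *each playwright* cannot raise high enough to outscope *some professor*; only the surface ordering *some professor* > *each playwright* is available.

No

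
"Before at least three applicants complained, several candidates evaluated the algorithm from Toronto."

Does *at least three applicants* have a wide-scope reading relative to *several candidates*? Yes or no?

No

The DP *at least three applicants* is contained in the adjunct clause *before at least three applicants complained*.
The adjunct-island constraint bars QR out of an adverbial clause.
The ordering *at least three applicants* > *several candidates* is therefore underivable.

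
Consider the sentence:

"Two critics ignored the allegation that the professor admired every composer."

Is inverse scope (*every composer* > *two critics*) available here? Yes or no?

No

*every composer* occurs within the complex NP *the allegation that the professor admired every composer*.
A that-clause complement to a noun is an island; QR cannot cross the NP boundary.
Hence only narrow scope for *every composer* (under *two critics*) survives.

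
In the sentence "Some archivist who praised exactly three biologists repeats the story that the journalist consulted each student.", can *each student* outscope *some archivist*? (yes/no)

*each student* occurs within the complex NP *the story that the journalist consulted each student*.
The complex NP is opaque for QR — the quantifier is frozen inside the noun's complement.
The inverse ordering *each student* > *some archivist* is therefore underivable.

No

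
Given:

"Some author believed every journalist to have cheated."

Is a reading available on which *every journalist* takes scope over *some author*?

Yes

*every journalist* is the subject of an ECM infinitive — the infinitival complement of an ECM verb is not a scope island, so *every journalist* can raise into the matrix clause.
Nothing blocks QR of the lower DP to a position above the higher one, so inverse scope is available.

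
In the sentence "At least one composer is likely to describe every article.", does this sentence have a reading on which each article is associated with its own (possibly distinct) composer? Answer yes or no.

Yes

This is the *every article* > *at least one composer* reading.
Infinitival complements of raising predicates do not block QR; *every article* and *at least one composer* are effectively clausemates.
Clause-internal QR can adjoin the lower DP above the subject, yielding the inverse reading.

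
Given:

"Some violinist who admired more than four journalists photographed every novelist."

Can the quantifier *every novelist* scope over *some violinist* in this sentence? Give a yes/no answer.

*every novelist* is a matrix argument; only *some violinist* is modified by the relative clause *who admired more than four journalists*, so the RC island is irrelevant to the target quantifier.
QR within a single clause is free, so the lower quantifier may take scope over the higher one.

Yes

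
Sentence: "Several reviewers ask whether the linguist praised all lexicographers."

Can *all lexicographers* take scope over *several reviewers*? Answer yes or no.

*all lexicographers* occurs within the embedded question *whether the linguist praised all lexicographers*.
Embedded wh-clauses are opaque for QR, so the quantifier stays inside the question.
Hence only narrow scope for *all lexicographers* (under *several reviewers*) survives.

No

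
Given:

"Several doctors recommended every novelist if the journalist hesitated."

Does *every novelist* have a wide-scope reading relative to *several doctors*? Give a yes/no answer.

Yes

*every novelist* is a matrix argument; the adjunct is an island but the target quantifier is outside it.
With no island boundary between them, the object can take inverse scope over the subject via ordinary QR within the clause.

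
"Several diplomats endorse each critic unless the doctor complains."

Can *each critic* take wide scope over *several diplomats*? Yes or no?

Yes

*each critic* is a matrix argument; the adjunct is an island but the target quantifier is outside it.
Ordinary QR to a clause-peripheral position gives the wide-scope LF for the lower DP.
So *each critic* > *several diplomats* is among the available readings.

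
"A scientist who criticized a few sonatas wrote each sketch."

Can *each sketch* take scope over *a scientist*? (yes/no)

Although the sentence contains a relative clause (*who criticized a few sonatas*), *each sketch* is outside it, in the matrix VP.
Since no island is crossed, the inverse ordering is licensed alongside surface scope.

Yes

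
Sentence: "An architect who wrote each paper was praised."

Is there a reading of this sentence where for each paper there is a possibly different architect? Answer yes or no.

No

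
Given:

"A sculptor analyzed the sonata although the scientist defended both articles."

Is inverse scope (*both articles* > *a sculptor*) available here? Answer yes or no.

No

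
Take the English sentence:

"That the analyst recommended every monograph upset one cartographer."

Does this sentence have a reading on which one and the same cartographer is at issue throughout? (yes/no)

The paraphrase describes the scope ordering *one cartographer* > *every monograph*.
*one cartographer* is a matrix-clause argument and can take scope within the matrix clause over the constituent containing *every monograph*, so *one cartographer* > *every monograph* needs no island-crossing movement and is available.

Yes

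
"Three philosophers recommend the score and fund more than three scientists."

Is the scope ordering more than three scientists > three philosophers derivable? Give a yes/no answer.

No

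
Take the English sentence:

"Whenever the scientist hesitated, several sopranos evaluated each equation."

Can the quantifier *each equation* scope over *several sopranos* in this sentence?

Yes

The adjunct island is irrelevant here — *each equation* and *several sopranos* are both in the matrix clause.
QR within a single clause is free, so the lower quantifier may take scope over the higher one.
So *each equation* > *several sopranos* is among the available readings.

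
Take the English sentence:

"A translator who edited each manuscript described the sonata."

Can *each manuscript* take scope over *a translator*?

The DP *each manuscript* is contained in the relative clause *who edited each manuscript*.
QR out of a relative clause is ruled out by the relative-clause island constraint.
So *each manuscript* cannot raise high enough to outscope *a translator*; only the surface ordering *a translator* > *each manuscript* is available.

No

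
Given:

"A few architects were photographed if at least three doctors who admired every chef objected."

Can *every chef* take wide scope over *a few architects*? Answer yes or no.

No

*every chef* is embedded in the relative clause *who admired every chef*, which is itself inside the adjunct *if at least three doctors who admired every chef objected*.
Nested islands: the RC island is itself inside an adjunct island, so wide scope is doubly excluded.
*every chef* is confined to the island and cannot take scope over *a few architects*.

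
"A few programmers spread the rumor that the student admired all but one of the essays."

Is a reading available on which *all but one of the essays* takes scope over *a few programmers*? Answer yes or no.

*all but one of the essays* occurs within the complex NP *the rumor that the student admired all but one of the essays*.
Since the clause is the complement of a nominal head, the CNPC blocks scope extraction.
The inverse ordering *all but one of the essays* > *a few programmers* is therefore underivable.

No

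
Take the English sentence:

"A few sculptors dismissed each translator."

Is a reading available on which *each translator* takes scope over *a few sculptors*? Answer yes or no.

*each translator* and *a few sculptors* are in the same minimal clause.
No island intervenes, so both surface and inverse scope are derivable.

Yes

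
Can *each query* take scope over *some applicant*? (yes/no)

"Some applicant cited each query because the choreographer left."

Yes

*each query* is a matrix argument; the adjunct is an island but the target quantifier is outside it.
Ordinary QR to a clause-peripheral position gives the wide-scope LF for the lower DP.
Both orderings are possible: *some applicant* > *each query* and *each query* > *some applicant*.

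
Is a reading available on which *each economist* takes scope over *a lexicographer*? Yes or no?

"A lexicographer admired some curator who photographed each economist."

No

*each economist* occurs within the relative clause *who photographed each economist* modifying *some curator*.
QR out of a relative clause is ruled out by the relative-clause island constraint.
The inverse ordering *each economist* > *a lexicographer* is therefore underivable.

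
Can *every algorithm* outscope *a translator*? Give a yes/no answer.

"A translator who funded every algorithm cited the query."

No

*every algorithm* occurs within the relative clause *who funded every algorithm*.
Relative clauses block scope extraction: QR cannot target a position outside the modified NP.
So the wide-scope reading for *every algorithm* is blocked.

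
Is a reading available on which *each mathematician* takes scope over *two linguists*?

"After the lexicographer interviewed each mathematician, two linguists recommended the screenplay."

The target quantifier *each mathematician* is part of the adjunct clause *after the lexicographer interviewed each mathematician*.
Adverbial clauses are not L-marked, so they are barriers for QR — the quantifier cannot escape the adjunct.
So the wide-scope reading for *each mathematician* is blocked.

No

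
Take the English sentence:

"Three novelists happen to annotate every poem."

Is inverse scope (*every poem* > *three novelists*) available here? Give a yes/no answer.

Yes

The matrix predicate is a raising verb, whose infinitival complement is not a scope island — *every poem* can QR into the matrix clause.
Nothing blocks QR of the lower DP to a position above the higher one, so inverse scope is available.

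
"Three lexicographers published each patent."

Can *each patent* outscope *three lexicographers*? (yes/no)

Yes

*three lexicographers* and *each patent* are co-arguments of the matrix verb, with nothing but a clause-internal boundary between them.
QR within a single clause is free, so the lower quantifier may take scope over the higher one.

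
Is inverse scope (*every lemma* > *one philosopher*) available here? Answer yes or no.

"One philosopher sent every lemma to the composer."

Yes

*every lemma* is the matrix object and *one philosopher* the matrix subject; the two are clausemates.
Nothing blocks QR of the lower DP to a position above the higher one, so inverse scope is available.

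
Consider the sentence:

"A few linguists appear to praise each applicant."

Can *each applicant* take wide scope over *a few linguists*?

Raising constructions are monoclausal for scope purposes; *each applicant* is not separated from *a few linguists* by any island.
Ordinary QR to a clause-peripheral position gives the wide-scope LF for the lower DP.
So *each applicant* > *a few linguists* is among the available readings.

Yes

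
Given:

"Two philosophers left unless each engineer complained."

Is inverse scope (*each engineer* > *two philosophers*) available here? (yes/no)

No

*each engineer* sits inside the adjunct clause *unless each engineer complained*.
Adverbial clauses are not L-marked, so they are barriers for QR — the quantifier cannot escape the adjunct.
*each engineer* is confined to the island and cannot take scope over *two philosophers*.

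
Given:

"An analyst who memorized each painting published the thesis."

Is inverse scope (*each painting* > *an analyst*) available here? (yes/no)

No

*each painting* is embedded in the relative clause *who memorized each painting*.
A relative clause is a scope island — quantifier raising cannot cross its boundary.
Hence only narrow scope for *each painting* (under *an analyst*) survives.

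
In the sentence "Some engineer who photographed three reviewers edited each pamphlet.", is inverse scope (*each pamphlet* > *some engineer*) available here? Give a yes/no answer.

Although the sentence contains a relative clause (*who photographed three reviewers*), *each pamphlet* is outside it, in the matrix VP.
No island intervenes, so both surface and inverse scope are derivable.

Yes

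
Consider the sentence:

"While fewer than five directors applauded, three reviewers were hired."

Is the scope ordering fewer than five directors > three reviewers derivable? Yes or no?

*fewer than five directors* sits inside the adjunct clause *while fewer than five directors applauded*.
Since the clause is an adjunct (not a complement), the Adjunct Condition blocks QR across its edge.
*fewer than five directors* > *three reviewers* would require crossing that boundary, which is illicit.

No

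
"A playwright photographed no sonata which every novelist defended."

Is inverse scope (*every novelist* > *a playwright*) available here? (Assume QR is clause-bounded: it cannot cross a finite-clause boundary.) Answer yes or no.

No

The target quantifier *every novelist* is part of the relative clause *which every novelist defended* modifying *no sonata*.
The relative clause forms an island for QR, so the quantifier is confined to the head noun's restrictor.
Hence only narrow scope for *every novelist* (under *a playwright*) survives.
(Only the surface reading survives: one fixed playwright with respect to all the relevant novelists.)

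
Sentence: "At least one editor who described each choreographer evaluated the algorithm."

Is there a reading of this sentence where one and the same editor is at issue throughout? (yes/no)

The paraphrase describes the scope ordering *at least one editor* > *each choreographer*.
That is the surface-scope ordering, which is always one of the available readings — island constraints only ever restrict inverse scope.

Yes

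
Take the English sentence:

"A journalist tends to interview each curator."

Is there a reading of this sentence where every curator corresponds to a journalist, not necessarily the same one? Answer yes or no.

That reading corresponds to *each curator* > *a journalist*.
The matrix predicate is a raising verb, whose infinitival complement is not a scope island — *each curator* can QR into the matrix clause.
Clause-internal QR can adjoin the lower DP above the subject, yielding the inverse reading.
So *each curator* > *a journalist* is among the available readings.

Yes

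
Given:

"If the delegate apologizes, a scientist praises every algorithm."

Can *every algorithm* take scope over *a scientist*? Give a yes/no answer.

Yes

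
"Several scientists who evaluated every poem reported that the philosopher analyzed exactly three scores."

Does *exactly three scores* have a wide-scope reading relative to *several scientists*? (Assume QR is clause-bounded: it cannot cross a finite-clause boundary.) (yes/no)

*exactly three scores* sits inside the finite complement clause *that the philosopher analyzed exactly three scores*.
Under clause-bounded QR, a quantifier in an embedded finite clause cannot raise into the matrix clause.
There is no licit LF on which *exactly three scores* c-commands *several scientists*.

No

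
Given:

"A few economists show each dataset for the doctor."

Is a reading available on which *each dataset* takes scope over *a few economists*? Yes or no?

Yes

*each dataset* is the matrix object and *a few economists* the matrix subject; the two are clausemates.
Nothing blocks QR of the lower DP to a position above the higher one, so inverse scope is available.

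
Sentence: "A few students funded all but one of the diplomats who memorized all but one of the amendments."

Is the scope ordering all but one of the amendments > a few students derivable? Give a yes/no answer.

The DP *all but one of the amendments* is contained in the relative clause *who memorized all but one of the amendments* modifying *all but one of the diplomats*.
The relative clause forms an island for QR, so the quantifier is confined to the head noun's restrictor.
So *all but one of the amendments* cannot raise to a position above *a few students*.

No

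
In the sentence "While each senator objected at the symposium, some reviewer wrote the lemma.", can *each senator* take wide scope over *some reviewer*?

No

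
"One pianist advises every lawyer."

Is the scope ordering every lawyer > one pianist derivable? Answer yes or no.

Yes

*every lawyer* is the matrix object and *one pianist* the matrix subject; the two are clausemates.
Since no island is crossed, the inverse ordering is licensed alongside surface scope.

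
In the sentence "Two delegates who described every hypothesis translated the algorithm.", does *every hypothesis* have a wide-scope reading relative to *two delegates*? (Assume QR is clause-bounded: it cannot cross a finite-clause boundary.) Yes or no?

No

The DP *every hypothesis* is contained in the relative clause *who described every hypothesis*.
Relative clauses block scope extraction: QR cannot target a position outside the modified NP.
So the wide-scope reading for *every hypothesis* is blocked.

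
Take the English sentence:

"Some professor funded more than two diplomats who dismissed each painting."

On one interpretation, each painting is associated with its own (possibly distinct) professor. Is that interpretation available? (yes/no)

The paraphrase describes the scope ordering *each painting* > *some professor*.
Structurally, *each painting* is inside the relative clause *who dismissed each painting* modifying *more than two diplomats*.
Quantifiers inside a relative clause are trapped there; the RC boundary blocks QR.
*each painting* > *some professor* would require crossing that boundary, which is illicit.

No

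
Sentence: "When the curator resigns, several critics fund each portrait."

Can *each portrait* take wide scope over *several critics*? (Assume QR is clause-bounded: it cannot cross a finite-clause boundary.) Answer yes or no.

*each portrait* is a matrix argument; the adjunct is an island but the target quantifier is outside it.
QR within a single clause is free, so the lower quantifier may take scope over the higher one.

Yes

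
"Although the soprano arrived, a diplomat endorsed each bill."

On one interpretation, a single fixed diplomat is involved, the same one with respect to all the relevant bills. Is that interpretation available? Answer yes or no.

The paraphrase describes the scope ordering *a diplomat* > *each bill*.
Nothing needs to raise for *a diplomat* > *each bill*, so no island constraint is at stake.

Yes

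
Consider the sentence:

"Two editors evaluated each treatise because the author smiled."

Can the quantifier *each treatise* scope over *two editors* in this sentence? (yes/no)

Although there is an adjunct clause, *each treatise* is in the main clause, not inside the adjunct.
Ordinary QR to a clause-peripheral position gives the wide-scope LF for the lower DP.
The sentence is scopally ambiguous between *two editors* > *each treatise* and *each treatise* > *two editors*.

Yes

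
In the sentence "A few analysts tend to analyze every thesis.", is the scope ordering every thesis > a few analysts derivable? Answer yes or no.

Yes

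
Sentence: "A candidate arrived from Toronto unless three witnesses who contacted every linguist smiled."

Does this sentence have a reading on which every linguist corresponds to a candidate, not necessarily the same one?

No

That reading corresponds to *every linguist* > *a candidate*.
*every linguist* occurs within the relative clause *who contacted every linguist*, which is itself inside the adjunct *unless three witnesses who contacted every linguist smiled*.
The quantifier would have to escape first the RC and then the adjunct — two independent island violations.
So the wide-scope reading for *every linguist* is blocked.
(Only the surface reading survives: one fixed candidate with respect to all the relevant linguists.)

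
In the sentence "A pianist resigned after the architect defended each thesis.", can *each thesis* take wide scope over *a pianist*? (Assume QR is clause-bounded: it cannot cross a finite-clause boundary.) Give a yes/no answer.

No

*each thesis* sits inside the adjunct clause *after the architect defended each thesis*.
Adjunct clauses are scope islands: a quantifier inside an adjunct cannot raise into the matrix clause.
There is no licit LF on which *each thesis* c-commands *a pianist*.
(Only the surface reading survives: one fixed pianist with respect to all the relevant theses.)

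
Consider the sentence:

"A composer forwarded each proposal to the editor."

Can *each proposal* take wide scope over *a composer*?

*a composer* and *each proposal* are co-arguments of the matrix verb, with nothing but a clause-internal boundary between them.
Nothing blocks QR of the lower DP to a position above the higher one, so inverse scope is available.

Yes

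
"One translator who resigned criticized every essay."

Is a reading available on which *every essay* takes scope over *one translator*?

*every essay* sits in the matrix clause, not in the relative clause on *one translator*.
No island intervenes, so both surface and inverse scope are derivable.

Yes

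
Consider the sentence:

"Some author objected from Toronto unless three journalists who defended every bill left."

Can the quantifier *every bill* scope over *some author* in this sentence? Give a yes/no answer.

No

The DP *every bill* is contained in the relative clause *who defended every bill*, which is itself inside the adjunct *unless three journalists who defended every bill left*.
Even if one barrier were somehow void, the other would still block QR.
So *every bill* cannot raise high enough to outscope *some author*; only the surface ordering *some author* > *every bill* is available.
(Only the surface reading survives: one fixed author with respect to all the relevant bills.)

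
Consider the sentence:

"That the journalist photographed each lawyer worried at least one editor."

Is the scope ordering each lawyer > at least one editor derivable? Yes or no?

No

*each lawyer* occurs within the sentential subject *that the journalist photographed each lawyer*.
Sentential subjects are islands: a quantifier inside the subject clause cannot raise over the matrix predicate.
So the wide-scope reading for *each lawyer* is blocked.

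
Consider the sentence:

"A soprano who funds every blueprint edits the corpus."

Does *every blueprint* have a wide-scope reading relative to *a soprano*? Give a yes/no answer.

No

Structurally, *every blueprint* is inside the relative clause *who funds every blueprint*.
The relative clause forms an island for QR, so the quantifier is confined to the head noun's restrictor.
Hence only narrow scope for *every blueprint* (under *a soprano*) survives.
(Only the surface reading survives: one fixed soprano with respect to all the relevant blueprints.)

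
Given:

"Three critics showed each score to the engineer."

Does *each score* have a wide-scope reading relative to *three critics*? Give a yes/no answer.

*each score* is the matrix object and *three critics* the matrix subject; the two are clausemates.
No island intervenes, so both surface and inverse scope are derivable.

Yes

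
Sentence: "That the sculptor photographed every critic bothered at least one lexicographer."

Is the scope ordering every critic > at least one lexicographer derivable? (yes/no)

*every critic* sits inside the sentential subject *that the sculptor photographed every critic*.
The Sentential Subject Constraint rules out raising the quantifier out of the that-clause subject.
The ordering *every critic* > *at least one lexicographer* is therefore underivable.

No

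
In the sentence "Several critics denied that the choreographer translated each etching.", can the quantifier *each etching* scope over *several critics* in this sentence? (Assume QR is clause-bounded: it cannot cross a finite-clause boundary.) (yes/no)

The target quantifier *each etching* is part of the finite complement clause *that the choreographer translated each etching*.
With QR restricted to its own tensed clause, the embedded quantifier cannot reach a matrix scope position.
So the wide-scope reading for *each etching* is blocked.

No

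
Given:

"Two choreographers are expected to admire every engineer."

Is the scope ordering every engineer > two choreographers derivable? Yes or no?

Yes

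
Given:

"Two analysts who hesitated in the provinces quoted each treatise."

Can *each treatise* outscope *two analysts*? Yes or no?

*each treatise* sits in the matrix clause, not in the relative clause on *two analysts*.
Ordinary QR to a clause-peripheral position gives the wide-scope LF for the lower DP.
The sentence is scopally ambiguous between *two analysts* > *each treatise* and *each treatise* > *two analysts*.

Yes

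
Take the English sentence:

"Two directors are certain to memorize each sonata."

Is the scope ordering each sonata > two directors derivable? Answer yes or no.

*each sonata* is the object of the infinitival complement of a raising predicate; raising infinitives are transparent for QR, so the two DPs are in effect clausemates.
Clause-internal QR can adjoin the lower DP above the subject, yielding the inverse reading.
So *each sonata* > *two directors* is among the available readings.

Yes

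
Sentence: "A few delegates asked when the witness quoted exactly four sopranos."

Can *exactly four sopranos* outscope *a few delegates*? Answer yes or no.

No

The DP *exactly four sopranos* is contained in the embedded question *when the witness quoted exactly four sopranos*.
QR across an interrogative CP boundary is ruled out as a wh-island violation.
There is no licit LF on which *exactly four sopranos* c-commands *a few delegates*.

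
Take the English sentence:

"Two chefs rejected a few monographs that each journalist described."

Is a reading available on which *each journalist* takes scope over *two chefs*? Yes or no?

The DP *each journalist* is contained in the relative clause *that each journalist described* modifying *a few monographs*.
Quantifiers inside a relative clause are trapped there; the RC boundary blocks QR.
There is no licit LF on which *each journalist* c-commands *two chefs*.

No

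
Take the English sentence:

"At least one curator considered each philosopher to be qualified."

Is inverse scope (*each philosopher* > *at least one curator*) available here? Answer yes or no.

Yes

The ECM infinitive is scope-transparent — *each philosopher* is free to raise above *at least one curator*.
QR within a single clause is free, so the lower quantifier may take scope over the higher one.
The sentence is scopally ambiguous between *at least one curator* > *each philosopher* and *each philosopher* > *at least one curator*.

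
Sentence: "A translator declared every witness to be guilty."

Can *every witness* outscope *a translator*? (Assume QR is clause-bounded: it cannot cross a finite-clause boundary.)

*every witness* is the subject of an ECM infinitive — the infinitival complement of an ECM verb is not a scope island, so *every witness* can raise into the matrix clause.
QR within a single clause is free, so the lower quantifier may take scope over the higher one.

Yes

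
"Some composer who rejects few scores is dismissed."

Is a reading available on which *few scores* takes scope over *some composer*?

No

*few scores* occurs within the relative clause *who rejects few scores*.
The relative clause forms an island for QR, so the quantifier is confined to the head noun's restrictor.
So the wide-scope reading for *few scores* is blocked.
(Only the surface reading survives: one fixed composer with respect to all the relevant scores.)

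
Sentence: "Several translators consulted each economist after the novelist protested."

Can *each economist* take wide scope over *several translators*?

*each economist* is a matrix argument; the adjunct is an island but the target quantifier is outside it.
No island intervenes, so both surface and inverse scope are derivable.

Yes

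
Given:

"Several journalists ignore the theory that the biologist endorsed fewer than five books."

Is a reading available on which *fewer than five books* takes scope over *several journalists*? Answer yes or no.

No

The DP *fewer than five books* is contained in the complex NP *the theory that the biologist endorsed fewer than five books*.
Noun-complement clauses are scope islands (the Complex NP Constraint): a quantifier inside one cannot scope into the matrix.
So *fewer than five books* cannot raise to a position above *several journalists*.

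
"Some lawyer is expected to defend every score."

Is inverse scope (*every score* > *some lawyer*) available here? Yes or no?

Yes

The matrix predicate is a raising verb, whose infinitival complement is not a scope island — *every score* can QR into the matrix clause.
No island intervenes, so both surface and inverse scope are derivable.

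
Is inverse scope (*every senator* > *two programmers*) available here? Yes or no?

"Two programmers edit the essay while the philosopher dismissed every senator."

The target quantifier *every senator* is part of the adjunct clause *while the philosopher dismissed every senator*.
Adjuncts are opaque for quantifier raising; a quantifier in an adjunct stays inside it.
So *every senator* cannot raise to a position above *two programmers*.

No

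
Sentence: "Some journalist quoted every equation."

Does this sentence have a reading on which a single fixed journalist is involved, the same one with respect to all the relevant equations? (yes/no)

This is the *some journalist* > *every equation* reading.
Surface scope (*some journalist* > *every equation*) is always derivable; islands only block QR, not in-situ interpretation.

Yes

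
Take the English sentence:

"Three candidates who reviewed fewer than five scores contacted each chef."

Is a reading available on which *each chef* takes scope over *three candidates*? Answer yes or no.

Yes

The RC *who reviewed fewer than five scores* is an island, but *each chef* is not inside it — it is the matrix object, a clausemate of *three candidates*.
QR within a single clause is free, so the lower quantifier may take scope over the higher one.
The sentence is scopally ambiguous between *three candidates* > *each chef* and *each chef* > *three candidates*.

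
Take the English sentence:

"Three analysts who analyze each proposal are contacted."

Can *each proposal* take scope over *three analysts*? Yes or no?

The DP *each proposal* is contained in the relative clause *who analyze each proposal*.
The relative clause forms an island for QR, so the quantifier is confined to the head noun's restrictor.
*each proposal* > *three analysts* would require crossing that boundary, which is illicit.

No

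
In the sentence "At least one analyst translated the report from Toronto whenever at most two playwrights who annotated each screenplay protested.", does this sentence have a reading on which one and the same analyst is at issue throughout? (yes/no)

Yes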